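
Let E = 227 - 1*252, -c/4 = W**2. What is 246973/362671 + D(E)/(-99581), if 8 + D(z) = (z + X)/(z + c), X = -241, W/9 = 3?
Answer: 72338856111335/106214629242791 ≈ 0.68106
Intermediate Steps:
W = 27 (W = 9*3 = 27)
c = -2916 (c = -4*27**2 = -4*729 = -2916)
E = -25 (E = 227 - 252 = -25)
D(z) = -8 + (-241 + z)/(-2916 + z) (D(z) = -8 + (z - 241)/(z - 2916) = -8 + (-241 + z)/(-2916 + z))
246973/362671 + D(E)/(-99581) = 246973/362671 + ((23087 - 7*(-25))/(-2916 - 25))/(-99581) = 246973*(1/362671) + ((23087 + 175)/(-2941))*(-1/99581) = 246973/362671 - 1/2941*23262*(-1/99581) = 246973/362671 - 23262/2941*(-1/99581) = 246973/362671 + 23262/292867721 = 72338856111335/106214629242791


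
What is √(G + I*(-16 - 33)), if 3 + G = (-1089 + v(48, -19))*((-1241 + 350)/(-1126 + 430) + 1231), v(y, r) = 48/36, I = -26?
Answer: I*√162162987234/348 ≈ 1157.2*I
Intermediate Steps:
v(y, r) = 4/3 (v(y, r) = 48*(1/36) = 4/3)
G = -932857895/696 (G = -3 + (-1089 + 4/3)*((-1241 + 350)/(-1126 + 430) + 1231) = -3 - 3263*(-891/(-696) + 1231)/3 = -3 - 3263*(-891*(-1/696) + 1231)/3 = -3 - 3263*(297/232 + 1231)/3 = -3 - 3263/3*285889/232 = -3 - 932855807/696 = -932857895/696 ≈ -1.3403e+6)
√(G + I*(-16 - 33)) = √(-932857895/696 - 26*(-16 - 33)) = √(-932857895/696 - 26*(-49)) = √(-932857895/696 + 1274) = √(-931971191/696) = I*√162162987234/348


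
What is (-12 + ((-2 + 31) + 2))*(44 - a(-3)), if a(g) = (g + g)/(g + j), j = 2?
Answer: 722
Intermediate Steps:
a(g) = 2*g/(2 + g) (a(g) = (g + g)/(g + 2) = (2*g)/(2 + g) = 2*g/(2 + g))
(-12 + ((-2 + 31) + 2))*(44 - a(-3)) = (-12 + ((-2 + 31) + 2))*(44 - 2*(-3)/(2 - 3)) = (-12 + (29 + 2))*(44 - 2*(-3)/(-1)) = (-12 + 31)*(44 - 2*(-3)*(-1)) = 19*(44 - 1*6) = 19*(44 - 6) = 19*38 = 722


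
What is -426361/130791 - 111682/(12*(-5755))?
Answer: -824305011/501801470 ≈ -1.6427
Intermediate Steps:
-426361/130791 - 111682/(12*(-5755)) = -426361*1/130791 - 111682/(-69060) = -426361/130791 - 111682*(-1/69060) = -426361/130791 + 55841/34530 = -824305011/501801470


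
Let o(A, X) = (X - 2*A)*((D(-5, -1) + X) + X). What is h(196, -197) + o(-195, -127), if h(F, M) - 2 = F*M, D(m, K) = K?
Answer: -105675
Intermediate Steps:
h(F, M) = 2 + F*M
o(A, X) = (-1 + 2*X)*(X - 2*A) (o(A, X) = (X - 2*A)*((-1 + X) + X) = (X - 2*A)*(-1 + 2*X) = (-1 + 2*X)*(X - 2*A))
h(196, -197) + o(-195, -127) = (2 + 196*(-197)) + (-1*(-127) + 2*(-195) + 2*(-127)² - 4*(-195)*(-127)) = (2 - 38612) + (127 - 390 + 2*16129 - 99060) = -38610 + (127 - 390 + 32258 - 99060) = -38610 - 67065 = -105675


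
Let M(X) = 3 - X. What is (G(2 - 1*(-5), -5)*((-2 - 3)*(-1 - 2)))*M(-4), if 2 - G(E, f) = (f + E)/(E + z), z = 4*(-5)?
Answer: 2940/13 ≈ 226.15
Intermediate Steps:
z = -20
G(E, f) = 2 - (E + f)/(-20 + E) (G(E, f) = 2 - (f + E)/(E - 20) = 2 - (E + f)/(-20 + E))
(G(2 - 1*(-5), -5)*((-2 - 3)*(-1 - 2)))*M(-4) = (((-40 + (2 - 1*(-5)) - 1*(-5))/(-20 + (2 - 1*(-5))))*((-2 - 3)*(-1 - 2)))*(3 - 1*(-4)) = (((-40 + (2 + 5) + 5)/(-20 + (2 + 5)))*(-5*(-3)))*(3 + 4) = (((-40 + 7 + 5)/(-20 + 7))*15)*7 = ((-28/(-13))*15)*7 = (-1/13*(-28)*15)*7 = ((28/13)*15)*7 = (420/13)*7 = 2940/13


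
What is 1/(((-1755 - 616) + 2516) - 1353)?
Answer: -1/1208 ≈ -0.00082781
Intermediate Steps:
1/(((-1755 - 616) + 2516) - 1353) = 1/((-2371 + 2516) - 1353) = 1/(145 - 1353) = 1/(-1208) = -1/1208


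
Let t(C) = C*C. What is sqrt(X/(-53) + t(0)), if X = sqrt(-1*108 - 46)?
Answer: sqrt(53)*154**(1/4)*sqrt(-I)/53 ≈ 0.34216 - 0.34216*I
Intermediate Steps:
t(C) = C**2
X = I*sqrt(154) (X = sqrt(-108 - 46) = sqrt(-154) = I*sqrt(154) ≈ 12.41*I)
sqrt(X/(-53) + t(0)) = sqrt((I*sqrt(154))/(-53) + 0**2) = sqrt((I*sqrt(154))*(-1/53) + 0) = sqrt(-I*sqrt(154)/53 + 0) = sqrt(-I*sqrt(154)/53) = sqrt(53)*154**(1/4)*sqrt(-I)/53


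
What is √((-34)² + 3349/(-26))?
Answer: √694382/26 ≈ 32.050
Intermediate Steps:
√((-34)² + 3349/(-26)) = √(1156 + 3349*(-1/26)) = √(1156 - 3349/26) = √(26707/26) = √694382/26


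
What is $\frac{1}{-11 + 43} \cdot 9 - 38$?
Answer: $- \frac{1207}{32} \approx -37.719$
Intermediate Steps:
$\frac{1}{-11 + 43} \cdot 9 - 38 = \frac{1}{32} \cdot 9 - 38 = \frac{9}{32} - 38 = - \frac{1207}{32}$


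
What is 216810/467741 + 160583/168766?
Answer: 111701409463/78938777606 ≈ 1.4150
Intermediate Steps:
216810/467741 + 160583/168766 = 111701409463/78938777606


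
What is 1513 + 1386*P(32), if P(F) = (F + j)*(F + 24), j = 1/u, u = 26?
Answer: 32346733/13 ≈ 2.4882e+6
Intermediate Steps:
j = 1/26 ≈ 0.038462
P(F) = (24 + F)*(1/26 + F) (P(F) = (F + 1/26)*(F + 24) = (1/26 + F)*(24 + F) = (24 + F)*(1/26 + F))
1513 + 1386*P(32) = 1513 + 1386*(12/13 + 32**2 + (625/26)*32) = 1513 + 1386*(12/13 + 1024 + 10000/13) = 1513 + 1386*(23324/13) = 1513 + 32327064/13 = 32346733/13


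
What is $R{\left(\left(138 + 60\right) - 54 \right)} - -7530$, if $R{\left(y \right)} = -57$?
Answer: $7473$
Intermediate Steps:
$R{\left(\left(138 + 60\right) - 54 \right)} - -7530 = -57 - -7530 = -57 + 7530 = 7473$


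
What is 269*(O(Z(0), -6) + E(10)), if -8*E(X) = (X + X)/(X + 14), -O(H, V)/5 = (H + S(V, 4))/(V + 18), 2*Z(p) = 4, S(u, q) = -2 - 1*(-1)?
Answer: -6725/48 ≈ -140.10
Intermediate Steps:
S(u, q) = -1 (S(u, q) = -2 + 1 = -1)
Z(p) = 2 (Z(p) = (1/2)*4 = 2)
O(H, V) = -5*(-1 + H)/(18 + V) (O(H, V) = -5*(H - 1)/(V + 18) = -5*(-1 + H)/(18 + V))
E(X) = -X/(4*(14 + X)) (E(X) = -(X + X)/(8*(X + 14)) = -2*X/(8*(14 + X)) = -X/(4*(14 + X)))
269*(O(Z(0), -6) + E(10)) = 269*(5*(1 - 1*2)/(18 - 6) - 1*10/(56 + 4*10)) = 269*(5*(1 - 2)/12 - 1*10/(56 + 40)) = 269*(5*(1/12)*(-1) - 1*10/96) = 269*(-5/12 - 1*10*1/96) = 269*(-5/12 - 5/48) = 269*(-25/48) = -6725/48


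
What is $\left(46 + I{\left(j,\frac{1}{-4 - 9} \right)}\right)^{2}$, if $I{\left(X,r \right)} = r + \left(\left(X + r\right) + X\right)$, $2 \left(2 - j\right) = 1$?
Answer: $\frac{403225}{169} \approx 2385.9$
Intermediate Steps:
$j = \frac{3}{2}$ ($j = 2 - \frac{1}{2} = \frac{3}{2} \approx 1.5$)
$I{\left(X,r \right)} = 2 X + 2 r$ ($I{\left(X,r \right)} = r + \left(r + 2 X\right) = 2 X + 2 r$)
$\left(46 + I{\left(j,\frac{1}{-4 - 9} \right)}\right)^{2} = \left(46 + \left(2 \cdot \frac{3}{2} + \frac{2}{-4 - 9}\right)\right)^{2} = \left(46 + \left(3 + \frac{2}{-13}\right)\right)^{2} = \left(46 + \left(3 + 2 \left(- \frac{1}{13}\right)\right)\right)^{2} = \left(46 + \left(3 - \frac{2}{13}\right)\right)^{2} = \left(46 + \frac{37}{13}\right)^{2} = \left(\frac{635}{13}\right)^{2} = \frac{403225}{169}$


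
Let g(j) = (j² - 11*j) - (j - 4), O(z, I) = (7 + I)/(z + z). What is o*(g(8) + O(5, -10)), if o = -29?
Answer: 8207/10 ≈ 820.70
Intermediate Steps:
O(z, I) = (7 + I)/(2*z) (O(z, I) = (7 + I)/((2*z)) = (7 + I)*(1/(2*z)) = (7 + I)/(2*z))
g(j) = 4 + j² - 12*j (g(j) = (j² - 11*j) - (-4 + j) = (j² - 11*j) + (4 - j) = 4 + j² - 12*j)
o*(g(8) + O(5, -10)) = -29*((4 + 8² - 12*8) + (½)*(7 - 10)/5) = -29*((4 + 64 - 96) + (½)*(⅕)*(-3)) = -29*(-28 - 3/10) = -29*(-283/10) = 8207/10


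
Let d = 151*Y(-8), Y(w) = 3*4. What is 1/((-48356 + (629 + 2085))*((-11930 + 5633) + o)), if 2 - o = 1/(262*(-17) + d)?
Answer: 1321/379544928369 ≈ 3.4805e-9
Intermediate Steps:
Y(w) = 12
d = 1812 (d = 151*12 = 1812)
o = 5285/2642 (o = 2 - 1/(262*(-17) + 1812) = 2 - 1/(-4454 + 1812) = 2 - 1/(-2642) = 2 - 1*(-1/2642) = 2 + 1/2642 = 5285/2642 ≈ 2.0004)
1/((-48356 + (629 + 2085))*((-11930 + 5633) + o)) = 1/((-48356 + (629 + 2085))*((-11930 + 5633) + 5285/2642)) = 1/((-48356 + 2714)*(-6297 + 5285/2642)) = 1/(-45642*(-16631389/2642)) = 1/(379544928369/1321) = 1321/379544928369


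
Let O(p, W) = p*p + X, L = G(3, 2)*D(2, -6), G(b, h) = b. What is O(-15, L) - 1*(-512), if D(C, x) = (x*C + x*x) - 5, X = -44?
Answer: 693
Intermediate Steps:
D(C, x) = -5 + x² + C*x (D(C, x) = (C*x + x²) - 5 = (x² + C*x) - 5 = -5 + x² + C*x)
L = 57 (L = 3*(-5 + (-6)² + 2*(-6)) = 3*(-5 + 36 - 12) = 3*19 = 57)
O(p, W) = -44 + p² (O(p, W) = p*p - 44 = p² - 44 = -44 + p²)
O(-15, L) - 1*(-512) = (-44 + (-15)²) - 1*(-512) = (-44 + 225) + 512 = 181 + 512 = 693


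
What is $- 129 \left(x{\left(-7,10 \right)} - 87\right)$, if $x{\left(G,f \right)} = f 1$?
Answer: $9933$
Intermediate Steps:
$x{\left(G,f \right)} = f$
$- 129 \left(x{\left(-7,10 \right)} - 87\right) = - 129 \left(10 - 87\right) = \left(-129\right) \left(-77\right) = 9933$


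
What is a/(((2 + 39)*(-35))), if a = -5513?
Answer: 5513/1435 ≈ 3.8418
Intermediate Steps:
a/(((2 + 39)*(-35))) = -5513*(-1/(35*(2 + 39))) = -5513/(41*(-35)) = -5513/(-1435) = -5513*(-1/1435) = 5513/1435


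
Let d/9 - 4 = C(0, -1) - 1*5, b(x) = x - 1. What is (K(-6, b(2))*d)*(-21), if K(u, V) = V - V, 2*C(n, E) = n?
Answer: 0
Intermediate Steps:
C(n, E) = n/2
b(x) = -1 + x
d = -9 (d = 36 + 9*((½)*0 - 1*5) = 36 + 9*(0 - 5) = 36 + 9*(-5) = 36 - 45 = -9)
K(u, V) = 0
(K(-6, b(2))*d)*(-21) = (0*(-9))*(-21) = 0*(-21) = 0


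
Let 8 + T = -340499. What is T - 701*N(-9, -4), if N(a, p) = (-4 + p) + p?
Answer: -332095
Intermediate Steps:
T = -340507 (T = -8 - 340499 = -340507)
N(a, p) = -4 + 2*p
T - 701*N(-9, -4) = -340507 - 701*(-4 + 2*(-4)) = -340507 - 701*(-4 - 8) = -340507 - 701*(-12) = -340507 + 8412 = -332095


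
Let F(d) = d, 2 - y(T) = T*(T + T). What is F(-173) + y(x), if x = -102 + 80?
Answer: -1139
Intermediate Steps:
x = -22
y(T) = 2 - 2*T² (y(T) = 2 - T*(T + T) = 2 - T*2*T = 2 - 2*T²)
F(-173) + y(x) = -173 + (2 - 2*(-22)²) = -173 + (2 - 2*484) = -173 + (2 - 968) = -173 - 966 = -1139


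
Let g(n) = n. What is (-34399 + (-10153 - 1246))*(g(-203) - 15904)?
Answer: 737668386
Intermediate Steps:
(-34399 + (-10153 - 1246))*(g(-203) - 15904) = (-34399 + (-10153 - 1246))*(-203 - 15904) = (-34399 - 11399)*(-16107) = -45798*(-16107) = 737668386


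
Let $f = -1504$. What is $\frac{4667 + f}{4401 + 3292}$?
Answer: $\frac{3163}{7693} \approx 0.41115$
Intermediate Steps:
$\frac{4667 + f}{4401 + 3292} = \frac{4667 - 1504}{4401 + 3292} = \frac{3163}{7693}$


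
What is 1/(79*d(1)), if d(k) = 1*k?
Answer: 1/79 ≈ 0.012658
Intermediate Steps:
d(k) = k
1/(79*d(1)) = 1/(79*1) = 1/79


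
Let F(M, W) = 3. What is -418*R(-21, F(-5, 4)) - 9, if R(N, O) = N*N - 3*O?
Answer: -180585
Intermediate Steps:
R(N, O) = N**2 - 3*O
-418*R(-21, F(-5, 4)) - 9 = -418*((-21)**2 - 3*3) - 9 = -418*(441 - 9) - 9 = -418*432 - 9 = -180576 - 9 = -180585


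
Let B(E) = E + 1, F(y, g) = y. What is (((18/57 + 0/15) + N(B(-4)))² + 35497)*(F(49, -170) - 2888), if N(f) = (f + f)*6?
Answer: -37685172739/361 ≈ -1.0439e+8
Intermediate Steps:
B(E) = 1 + E
N(f) = 12*f (N(f) = (2*f)*6 = 12*f)
(((18/57 + 0/15) + N(B(-4)))² + 35497)*(F(49, -170) - 2888) = (((18/57 + 0/15) + 12*(1 - 4))² + 35497)*(49 - 2888) = (((18*(1/57) + 0*(1/15)) + 12*(-3))² + 35497)*(-2839) = (((6/19 + 0) - 36)² + 35497)*(-2839) = ((6/19 - 36)² + 35497)*(-2839) = ((-678/19)² + 35497)*(-2839) = (459684/361 + 35497)*(-2839) = (13274101/361)*(-2839) = -37685172739/361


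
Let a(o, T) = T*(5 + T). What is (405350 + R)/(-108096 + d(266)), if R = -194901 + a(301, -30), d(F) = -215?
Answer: -211199/108311 ≈ -1.9499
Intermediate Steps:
R = -194151 (R = -194901 - 30*(5 - 30) = -194901 - 30*(-25) = -194901 + 750 = -194151)
(405350 + R)/(-108096 + d(266)) = (405350 - 194151)/(-108096 - 215) = 211199/(-108311) = 211199*(-1/108311) = -211199/108311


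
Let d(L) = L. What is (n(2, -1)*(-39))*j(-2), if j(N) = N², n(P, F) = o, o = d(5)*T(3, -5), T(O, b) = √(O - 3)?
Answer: 0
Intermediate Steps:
T(O, b) = √(-3 + O)
o = 0 (o = 5*√(-3 + 3) = 5*√0 = 5*0 = 0)
n(P, F) = 0
(n(2, -1)*(-39))*j(-2) = (0*(-39))*(-2)² = 0*4 = 0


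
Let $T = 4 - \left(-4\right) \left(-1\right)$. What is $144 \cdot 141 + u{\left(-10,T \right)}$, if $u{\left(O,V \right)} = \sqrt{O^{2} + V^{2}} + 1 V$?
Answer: $20314$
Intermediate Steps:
$T = 0$ ($T = 4 - 4 = 0$)
$u{\left(O,V \right)} = V + \sqrt{O^{2} + V^{2}}$ ($u{\left(O,V \right)} = \sqrt{O^{2} + V^{2}} + V = V + \sqrt{O^{2} + V^{2}}$)
$144 \cdot 141 + u{\left(-10,T \right)} = 144 \cdot 141 + \left(0 + \sqrt{\left(-10\right)^{2} + 0^{2}}\right) = 20304 + \left(0 + \sqrt{100 + 0}\right) = 20304 + \left(0 + \sqrt{100}\right) = 20304 + \left(0 + 10\right) = 20304 + 10 = 20314$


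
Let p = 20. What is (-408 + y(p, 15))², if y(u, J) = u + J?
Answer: 139129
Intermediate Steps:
y(u, J) = J + u
(-408 + y(p, 15))² = (-408 + (15 + 20))² = (-408 + 35)² = (-373)² = 139129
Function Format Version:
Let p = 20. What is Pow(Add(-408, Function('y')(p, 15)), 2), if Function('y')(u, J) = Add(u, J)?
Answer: 139129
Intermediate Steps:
Function('y')(u, J) = Add(J, u)
Pow(Add(-408, Function('y')(p, 15)), 2) = Pow(Add(-408, Add(15, 20)), 2) = Pow(Add(-408, 35), 2) = Pow(-373, 2) = 139129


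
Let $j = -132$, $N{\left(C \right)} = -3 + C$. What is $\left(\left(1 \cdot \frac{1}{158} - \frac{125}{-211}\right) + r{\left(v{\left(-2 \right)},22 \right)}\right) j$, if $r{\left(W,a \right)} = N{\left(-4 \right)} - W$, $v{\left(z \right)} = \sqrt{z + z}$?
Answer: $\frac{14084730}{16669} + 264 i \approx 844.97 + 264.0 i$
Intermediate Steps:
$v{\left(z \right)} = \sqrt{2} \sqrt{z}$ ($v{\left(z \right)} = \sqrt{2 z} = \sqrt{2} \sqrt{z}$)
$r{\left(W,a \right)} = -7 - W$ ($r{\left(W,a \right)} = \left(-3 - 4\right) - W = -7 - W$)
$\left(\left(1 \cdot \frac{1}{158} - \frac{125}{-211}\right) + r{\left(v{\left(-2 \right)},22 \right)}\right) j = \left(\left(1 \cdot \frac{1}{158} - \frac{125}{-211}\right) - \left(7 + \sqrt{2} \sqrt{-2}\right)\right) \left(-132\right) = \left(\left(1 \cdot \frac{1}{158} - - \frac{125}{211}\right) - \left(7 + \sqrt{2} i \sqrt{2}\right)\right) \left(-132\right) = \left(\left(\frac{1}{158} + \frac{125}{211}\right) - \left(7 + 2 i\right)\right) \left(-132\right) = \left(\frac{19961}{33338} - \left(7 + 2 i\right)\right) \left(-132\right) = \left(- \frac{213405}{33338} - 2 i\right) \left(-132\right) = \frac{14084730}{16669} + 264 i$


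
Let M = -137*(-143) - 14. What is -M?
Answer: -19577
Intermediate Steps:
M = 19577 (M = 19591 - 14 = 19577)
-M = -1*19577 = -19577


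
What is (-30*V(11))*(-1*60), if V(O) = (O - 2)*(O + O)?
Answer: 356400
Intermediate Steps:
V(O) = 2*O*(-2 + O) (V(O) = (-2 + O)*(2*O) = 2*O*(-2 + O))
(-30*V(11))*(-1*60) = (-60*11*(-2 + 11))*(-1*60) = -60*11*9*(-60) = -30*198*(-60) = -5940*(-60) = 356400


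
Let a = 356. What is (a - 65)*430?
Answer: 125130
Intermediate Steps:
(a - 65)*430 = (356 - 65)*430 = 291*430 = 125130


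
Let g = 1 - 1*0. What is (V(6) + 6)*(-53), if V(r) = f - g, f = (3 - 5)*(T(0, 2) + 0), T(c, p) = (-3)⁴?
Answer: 8321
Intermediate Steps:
T(c, p) = 81
g = 1 (g = 1 + 0 = 1)
f = -162 (f = (3 - 5)*(81 + 0) = -2*81 = -162)
V(r) = -163 (V(r) = -162 - 1*1 = -162 - 1 = -163)
(V(6) + 6)*(-53) = (-163 + 6)*(-53) = -157*(-53) = 8321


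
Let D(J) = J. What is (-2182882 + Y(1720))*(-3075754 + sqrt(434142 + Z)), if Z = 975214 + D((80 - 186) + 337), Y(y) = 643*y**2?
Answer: -5844142729361772 + 1900068318*sqrt(1409587) ≈ -5.8419e+15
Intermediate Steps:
Z = 975445 (Z = 975214 + ((80 - 186) + 337) = 975214 + (-106 + 337) = 975214 + 231 = 975445)
(-2182882 + Y(1720))*(-3075754 + sqrt(434142 + Z)) = (-2182882 + 643*1720**2)*(-3075754 + sqrt(434142 + 975445)) = (-2182882 + 643*2958400)*(-3075754 + sqrt(1409587)) = (-2182882 + 1902251200)*(-3075754 + sqrt(1409587)) = 1900068318*(-3075754 + sqrt(1409587)) = -5844142729361772 + 1900068318*sqrt(1409587)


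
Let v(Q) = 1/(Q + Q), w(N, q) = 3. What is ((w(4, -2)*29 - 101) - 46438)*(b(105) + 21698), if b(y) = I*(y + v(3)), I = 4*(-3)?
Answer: -949293072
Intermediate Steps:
I = -12
v(Q) = 1/(2*Q)
b(y) = -2 - 12*y (b(y) = -12*(y + (½)/3) = -12*(y + (½)*(⅓)) = -12*(y + ⅙) = -12*(⅙ + y) = -2 - 12*y)
((w(4, -2)*29 - 101) - 46438)*(b(105) + 21698) = ((3*29 - 101) - 46438)*((-2 - 12*105) + 21698) = ((87 - 101) - 46438)*((-2 - 1260) + 21698) = (-14 - 46438)*(-1262 + 21698) = -46452*20436 = -949293072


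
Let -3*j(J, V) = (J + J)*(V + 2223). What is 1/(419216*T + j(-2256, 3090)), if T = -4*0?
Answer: 1/7990752 ≈ 1.2514e-7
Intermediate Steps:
T = 0
j(J, V) = -2*J*(2223 + V)/3 (j(J, V) = -(J + J)*(V + 2223)/3 = -2*J*(2223 + V)/3)
1/(419216*T + j(-2256, 3090)) = 1/(419216*0 - ⅔*(-2256)*(2223 + 3090)) = 1/(0 - ⅔*(-2256)*5313) = 1/(0 + 7990752) = 1/7990752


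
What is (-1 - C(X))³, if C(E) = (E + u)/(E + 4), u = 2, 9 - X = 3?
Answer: -729/125 ≈ -5.8320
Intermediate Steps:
X = 6 (X = 9 - 1*3 = 9 - 3 = 6)
C(E) = (2 + E)/(4 + E) (C(E) = (E + 2)/(E + 4) = (2 + E)/(4 + E))
(-1 - C(X))³ = (-1 - (2 + 6)/(4 + 6))³ = (-1 - 8/10)³ = (-1 - 1*⅘)³ = (-1 - ⅘)³ = (-9/5)³ = -729/125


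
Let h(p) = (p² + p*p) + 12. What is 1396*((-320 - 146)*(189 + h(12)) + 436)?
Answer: -317503448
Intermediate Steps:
h(p) = 12 + 2*p² (h(p) = (p² + p²) + 12 = 2*p² + 12 = 12 + 2*p²)
1396*((-320 - 146)*(189 + h(12)) + 436) = 1396*((-320 - 146)*(189 + (12 + 2*12²)) + 436) = 1396*(-466*(189 + (12 + 2*144)) + 436) = 1396*(-466*(189 + (12 + 288)) + 436) = 1396*(-466*(189 + 300) + 436) = 1396*(-466*489 + 436) = 1396*(-227874 + 436) = 1396*(-227438) = -317503448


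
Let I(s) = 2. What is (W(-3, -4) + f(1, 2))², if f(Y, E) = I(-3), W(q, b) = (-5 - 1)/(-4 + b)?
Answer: 121/16 ≈ 7.5625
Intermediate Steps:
W(q, b) = -6/(-4 + b)
f(Y, E) = 2
(W(-3, -4) + f(1, 2))² = (-6/(-4 - 4) + 2)² = (-6/(-8) + 2)² = (-6*(-⅛) + 2)² = (¾ + 2)² = (11/4)² = 121/16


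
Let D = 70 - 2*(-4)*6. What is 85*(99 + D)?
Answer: 18445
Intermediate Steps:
D = 118 (D = 70 - (-8)*6 = 70 - 1*(-48) = 70 + 48 = 118)
85*(99 + D) = 85*(99 + 118) = 85*217 = 18445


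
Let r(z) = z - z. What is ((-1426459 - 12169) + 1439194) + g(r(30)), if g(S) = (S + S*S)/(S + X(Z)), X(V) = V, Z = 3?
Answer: 566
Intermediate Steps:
r(z) = 0
g(S) = (S + S²)/(3 + S) (g(S) = (S + S*S)/(S + 3) = (S + S²)/(3 + S))
((-1426459 - 12169) + 1439194) + g(r(30)) = ((-1426459 - 12169) + 1439194) + 0*(1 + 0)/(3 + 0) = (-1438628 + 1439194) + 0*1/3 = 566 + 0*(⅓)*1 = 566 + 0 = 566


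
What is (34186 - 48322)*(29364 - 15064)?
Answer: -202144800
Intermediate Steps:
(34186 - 48322)*(29364 - 15064) = -14136*14300 = -202144800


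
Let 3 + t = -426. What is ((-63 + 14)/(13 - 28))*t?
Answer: -7007/5 ≈ -1401.4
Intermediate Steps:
t = -429 (t = -3 - 426 = -429)
((-63 + 14)/(13 - 28))*t = ((-63 + 14)/(13 - 28))*(-429) = -49/(-15)*(-429) = -49*(-1/15)*(-429) = (49/15)*(-429) = -7007/5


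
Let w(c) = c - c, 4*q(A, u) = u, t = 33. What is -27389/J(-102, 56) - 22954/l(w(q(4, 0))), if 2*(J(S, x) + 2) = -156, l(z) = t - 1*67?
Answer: 1383773/1360 ≈ 1017.5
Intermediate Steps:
q(A, u) = u/4
w(c) = 0
l(z) = -34 (l(z) = 33 - 1*67 = 33 - 67 = -34)
J(S, x) = -80 (J(S, x) = -2 + (½)*(-156) = -2 - 78 = -80)
-27389/J(-102, 56) - 22954/l(w(q(4, 0))) = -27389/(-80) - 22954/(-34) = -27389*(-1/80) - 22954*(-1/34) = 27389/80 + 11477/17 = 1383773/1360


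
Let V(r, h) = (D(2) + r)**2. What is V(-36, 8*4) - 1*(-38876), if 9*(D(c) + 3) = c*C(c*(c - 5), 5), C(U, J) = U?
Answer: 364525/9 ≈ 40503.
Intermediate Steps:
D(c) = -3 + c**2*(-5 + c)/9 (D(c) = -3 + (c*(c*(c - 5)))/9 = -3 + (c*(c*(-5 + c)))/9 = -3 + (c**2*(-5 + c))/9 = -3 + c**2*(-5 + c)/9)
V(r, h) = (-13/3 + r)**2 (V(r, h) = ((-3 + (1/9)*2**2*(-5 + 2)) + r)**2 = ((-3 + (1/9)*4*(-3)) + r)**2 = ((-3 - 4/3) + r)**2 = (-13/3 + r)**2)
V(-36, 8*4) - 1*(-38876) = (-13 + 3*(-36))**2/9 - 1*(-38876) = (-13 - 108)**2/9 + 38876 = (1/9)*(-121)**2 + 38876 = (1/9)*14641 + 38876 = 14641/9 + 38876 = 364525/9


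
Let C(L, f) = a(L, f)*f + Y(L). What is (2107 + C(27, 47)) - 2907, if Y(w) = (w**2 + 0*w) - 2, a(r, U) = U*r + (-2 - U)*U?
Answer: -48671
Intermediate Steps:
a(r, U) = U*r + U*(-2 - U)
Y(w) = -2 + w**2 (Y(w) = (w**2 + 0) - 2 = w**2 - 2 = -2 + w**2)
C(L, f) = -2 + L**2 + f**2*(-2 + L - f) (C(L, f) = (f*(-2 + L - f))*f + (-2 + L**2) = f**2*(-2 + L - f) + (-2 + L**2) = -2 + L**2 + f**2*(-2 + L - f))
(2107 + C(27, 47)) - 2907 = (2107 + (-2 + 27**2 + 47**2*(-2 + 27 - 1*47))) - 2907 = (2107 + (-2 + 729 + 2209*(-2 + 27 - 47))) - 2907 = (2107 + (-2 + 729 + 2209*(-22))) - 2907 = (2107 + (-2 + 729 - 48598)) - 2907 = (2107 - 47871) - 2907 = -45764 - 2907 = -48671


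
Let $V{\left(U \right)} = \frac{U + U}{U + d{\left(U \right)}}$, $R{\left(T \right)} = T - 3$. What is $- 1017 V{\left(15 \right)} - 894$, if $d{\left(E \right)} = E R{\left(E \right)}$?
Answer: $- \frac{13656}{13} \approx -1050.5$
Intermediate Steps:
$R{\left(T \right)} = -3 + T$ ($R{\left(T \right)} = T - 3 = -3 + T$)
$d{\left(E \right)} = E \left(-3 + E\right)$
$V{\left(U \right)} = \frac{2 U}{U + U \left(-3 + U\right)}$ ($V{\left(U \right)} = \frac{U + U}{U + U \left(-3 + U\right)} = \frac{2 U}{U + U \left(-3 + U\right)}$)
$- 1017 V{\left(15 \right)} - 894 = - 1017 \frac{2}{-2 + 15} - 894 = - 1017 \cdot \frac{2}{13} - 894 = - 1017 \cdot 2 \cdot \frac{1}{13} - 894 = \left(-1017\right) \frac{2}{13} - 894 = - \frac{2034}{13} - 894 = - \frac{13656}{13}$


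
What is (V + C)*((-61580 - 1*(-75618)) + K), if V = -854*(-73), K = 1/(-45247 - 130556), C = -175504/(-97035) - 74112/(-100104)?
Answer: 62272830680459137102742/71153272961955 ≈ 8.7519e+8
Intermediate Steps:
C = 1031671264/404732985 (C = -175504*(-1/97035) - 74112*(-1/100104) = 175504/97035 + 3088/4171 = 1031671264/404732985 ≈ 2.5490)
K = -1/175803 (K = 1/(-175803) = -1/175803 ≈ -5.6882e-6)
V = 62342
(V + C)*((-61580 - 1*(-75618)) + K) = (62342 + 1031671264/404732985)*((-61580 - 1*(-75618)) - 1/175803) = 25232895422134*((-61580 + 75618) - 1/175803)/404732985 = 25232895422134*(14038 - 1/175803)/404732985 = (25232895422134/404732985)*(2467922513/175803) = 62272830680459137102742/71153272961955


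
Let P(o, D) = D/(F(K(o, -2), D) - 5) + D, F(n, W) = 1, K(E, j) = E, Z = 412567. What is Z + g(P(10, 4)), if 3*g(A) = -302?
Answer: 1237399/3 ≈ 4.1247e+5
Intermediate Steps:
P(o, D) = 3*D/4 (P(o, D) = D/(1 - 5) + D = D/(-4) + D = -D/4 + D = 3*D/4)
g(A) = -302/3 (g(A) = (⅓)*(-302) = -302/3)
Z + g(P(10, 4)) = 412567 - 302/3 = 1237399/3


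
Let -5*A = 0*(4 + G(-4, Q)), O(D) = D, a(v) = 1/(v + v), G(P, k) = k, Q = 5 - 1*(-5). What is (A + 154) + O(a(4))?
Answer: 1233/8 ≈ 154.13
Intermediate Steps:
Q = 10 (Q = 5 + 5 = 10)
a(v) = 1/(2*v)
A = 0 (A = -0*(4 + 10) = -0*14 = -⅕*0 = 0)
(A + 154) + O(a(4)) = (0 + 154) + (½)/4 = 154 + (½)*(¼) = 154 + ⅛ = 1233/8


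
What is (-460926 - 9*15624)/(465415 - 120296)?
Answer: -601542/345119 ≈ -1.7430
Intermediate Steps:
(-460926 - 9*15624)/(465415 - 120296) = (-460926 - 140616)/345119 = -601542*1/345119 = -601542/345119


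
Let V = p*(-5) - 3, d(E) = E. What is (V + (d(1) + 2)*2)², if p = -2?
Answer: 169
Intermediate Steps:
V = 7 (V = -2*(-5) - 3 = 10 - 3 = 7)
(V + (d(1) + 2)*2)² = (7 + (1 + 2)*2)² = (7 + 3*2)² = (7 + 6)² = 13² = 169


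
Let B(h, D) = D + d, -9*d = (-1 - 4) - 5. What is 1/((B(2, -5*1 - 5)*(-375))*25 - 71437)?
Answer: 3/35689 ≈ 8.4060e-5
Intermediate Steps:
d = 10/9 (d = -((-1 - 4) - 5)/9 = -(-5 - 5)/9 = -⅑*(-10) = 10/9 ≈ 1.1111)
B(h, D) = 10/9 + D (B(h, D) = D + 10/9 = 10/9 + D)
1/((B(2, -5*1 - 5)*(-375))*25 - 71437) = 1/(((10/9 + (-5*1 - 5))*(-375))*25 - 71437) = 1/(((10/9 + (-5 - 5))*(-375))*25 - 71437) = 1/(((10/9 - 10)*(-375))*25 - 71437) = 1/(-80/9*(-375)*25 - 71437) = 1/((10000/3)*25 - 71437) = 1/(250000/3 - 71437) = 1/(35689/3) = 3/35689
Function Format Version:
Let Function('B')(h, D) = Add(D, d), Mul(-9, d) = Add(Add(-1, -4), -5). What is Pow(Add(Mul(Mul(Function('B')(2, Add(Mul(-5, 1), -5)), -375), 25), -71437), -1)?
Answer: Rational(3, 35689) ≈ 8.4060e-5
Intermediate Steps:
d = Rational(10, 9) (d = Mul(Rational(-1, 9), Add(Add(-1, -4), -5)) = Mul(Rational(-1, 9), Add(-5, -5)) = Mul(Rational(-1, 9), -10) = Rational(10, 9) ≈ 1.1111)
Function('B')(h, D) = Add(Rational(10, 9), D) (Function('B')(h, D) = Add(D, Rational(10, 9)) = Add(Rational(10, 9), D))
Pow(Add(Mul(Mul(Function('B')(2, Add(Mul(-5, 1), -5)), -375), 25), -71437), -1) = Pow(Add(Mul(Mul(Add(Rational(10, 9), Add(Mul(-5, 1), -5)), -375), 25), -71437), -1) = Pow(Add(Mul(Mul(Add(Rational(10, 9), Add(-5, -5)), -375), 25), -71437), -1) = Pow(Add(Mul(Mul(Add(Rational(10, 9), -10), -375), 25), -71437), -1) = Pow(Add(Mul(Mul(Rational(-80, 9), -375), 25), -71437), -1) = Pow(Add(Mul(Rational(10000, 3), 25), -71437), -1) = Pow(Add(Rational(250000, 3), -71437), -1) = Pow(Rational(35689, 3), -1) = Rational(3, 35689)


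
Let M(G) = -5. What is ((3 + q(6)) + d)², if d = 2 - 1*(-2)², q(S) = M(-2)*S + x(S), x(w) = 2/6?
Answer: 7396/9 ≈ 821.78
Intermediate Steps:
x(w) = ⅓ (x(w) = 2*(⅙) = ⅓)
q(S) = ⅓ - 5*S (q(S) = -5*S + ⅓ = ⅓ - 5*S)
d = -2 (d = 2 - 1*4 = 2 - 4 = -2)
((3 + q(6)) + d)² = ((3 + (⅓ - 5*6)) - 2)² = ((3 + (⅓ - 30)) - 2)² = ((3 - 89/3) - 2)² = (-80/3 - 2)² = (-86/3)² = 7396/9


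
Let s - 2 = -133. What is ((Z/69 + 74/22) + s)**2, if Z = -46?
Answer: 17926756/1089 ≈ 16462.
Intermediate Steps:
s = -131 (s = 2 - 133 = -131)
((Z/69 + 74/22) + s)**2 = ((-46/69 + 74/22) - 131)**2 = ((-46*1/69 + 74*(1/22)) - 131)**2 = ((-2/3 + 37/11) - 131)**2 = (89/33 - 131)**2 = (-4234/33)**2 = 17926756/1089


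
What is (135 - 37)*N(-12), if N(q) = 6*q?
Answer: -7056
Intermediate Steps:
(135 - 37)*N(-12) = (135 - 37)*(6*(-12)) = 98*(-72) = -7056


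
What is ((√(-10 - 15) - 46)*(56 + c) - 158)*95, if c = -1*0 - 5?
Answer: -237880 + 24225*I ≈ -2.3788e+5 + 24225.0*I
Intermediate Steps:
c = -5 (c = 0 - 5 = -5)
((√(-10 - 15) - 46)*(56 + c) - 158)*95 = ((√(-10 - 15) - 46)*(56 - 5) - 158)*95 = ((√(-25) - 46)*51 - 158)*95 = ((5*I - 46)*51 - 158)*95 = ((-46 + 5*I)*51 - 158)*95 = ((-2346 + 255*I) - 158)*95 = (-2504 + 255*I)*95 = -237880 + 24225*I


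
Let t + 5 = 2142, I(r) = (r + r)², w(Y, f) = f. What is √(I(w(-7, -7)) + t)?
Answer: √2333 ≈ 48.301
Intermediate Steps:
I(r) = 4*r² (I(r) = (2*r)² = 4*r²)
t = 2137 (t = -5 + 2142 = 2137)
√(I(w(-7, -7)) + t) = √(4*(-7)² + 2137) = √(4*49 + 2137) = √(196 + 2137) = √2333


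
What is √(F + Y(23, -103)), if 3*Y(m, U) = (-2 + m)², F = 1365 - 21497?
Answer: I*√19985 ≈ 141.37*I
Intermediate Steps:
F = -20132
Y(m, U) = (-2 + m)²/3
√(F + Y(23, -103)) = √(-20132 + (-2 + 23)²/3) = √(-20132 + (⅓)*21²) = √(-20132 + (⅓)*441) = √(-20132 + 147) = √(-19985) = I*√19985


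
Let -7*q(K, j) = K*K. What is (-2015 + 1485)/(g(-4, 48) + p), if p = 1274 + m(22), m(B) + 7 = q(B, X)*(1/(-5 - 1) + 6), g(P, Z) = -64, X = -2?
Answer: -1590/2399 ≈ -0.66278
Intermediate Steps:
q(K, j) = -K²/7 (q(K, j) = -K*K/7 = -K²/7)
m(B) = -7 - 5*B²/6 (m(B) = -7 + (-B²/7)*(1/(-5 - 1) + 6) = -7 + (-B²/7)*(1/(-6) + 6) = -7 + (-B²/7)*(-⅙ + 6) = -7 - B²/7*(35/6) = -7 - 5*B²/6)
p = 2591/3 (p = 1274 + (-7 - ⅚*22²) = 1274 + (-7 - ⅚*484) = 1274 + (-7 - 1210/3) = 1274 - 1231/3 = 2591/3 ≈ 863.67)
(-2015 + 1485)/(g(-4, 48) + p) = (-2015 + 1485)/(-64 + 2591/3) = -530/2399/3 = -530*3/2399 = -1590/2399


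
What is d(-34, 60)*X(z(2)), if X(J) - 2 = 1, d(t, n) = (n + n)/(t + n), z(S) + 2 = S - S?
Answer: 180/13 ≈ 13.846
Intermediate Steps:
z(S) = -2 (z(S) = -2 + (S - S) = -2 + 0 = -2)
d(t, n) = 2*n/(n + t) (d(t, n) = (2*n)/(n + t) = 2*n/(n + t))
X(J) = 3 (X(J) = 2 + 1 = 3)
d(-34, 60)*X(z(2)) = (2*60/(60 - 34))*3 = (2*60/26)*3 = (2*60*(1/26))*3 = (60/13)*3 = 180/13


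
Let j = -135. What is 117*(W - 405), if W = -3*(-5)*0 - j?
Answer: -31590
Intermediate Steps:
W = 135 (W = -3*(-5)*0 - 1*(-135) = 15*0 + 135 = 0 + 135 = 135)
117*(W - 405) = 117*(135 - 405) = 117*(-270) = -31590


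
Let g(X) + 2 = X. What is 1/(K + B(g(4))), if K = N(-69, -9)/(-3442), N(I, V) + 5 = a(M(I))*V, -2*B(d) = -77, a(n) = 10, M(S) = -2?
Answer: 1721/66306 ≈ 0.025955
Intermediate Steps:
g(X) = -2 + X
B(d) = 77/2 (B(d) = -1/2*(-77) = 77/2)
N(I, V) = -5 + 10*V
K = 95/3442 (K = (-5 + 10*(-9))/(-3442) = (-5 - 90)*(-1/3442) = -95*(-1/3442) = 95/3442 ≈ 0.027600)
1/(K + B(g(4))) = 1/(95/3442 + 77/2) = 1/(66306/1721) = 1721/66306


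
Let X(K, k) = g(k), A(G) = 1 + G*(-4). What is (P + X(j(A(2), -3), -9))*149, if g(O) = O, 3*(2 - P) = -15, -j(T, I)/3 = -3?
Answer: -298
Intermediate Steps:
A(G) = 1 - 4*G
j(T, I) = 9 (j(T, I) = -3*(-3) = 9)
P = 7 (P = 2 - 1/3*(-15) = 2 + 5 = 7)
X(K, k) = k
(P + X(j(A(2), -3), -9))*149 = (7 - 9)*149 = -2*149 = -298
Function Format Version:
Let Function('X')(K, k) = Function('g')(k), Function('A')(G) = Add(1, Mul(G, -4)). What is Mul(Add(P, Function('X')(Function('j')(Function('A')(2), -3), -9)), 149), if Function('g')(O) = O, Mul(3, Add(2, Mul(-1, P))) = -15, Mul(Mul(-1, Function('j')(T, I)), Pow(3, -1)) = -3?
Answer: -298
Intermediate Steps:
Function('A')(G) = Add(1, Mul(-4, G))
Function('j')(T, I) = 9 (Function('j')(T, I) = Mul(-3, -3) = 9)
P = 7 (P = Add(2, Mul(Rational(-1, 3), -15)) = Add(2, 5) = 7)
Function('X')(K, k) = k
Mul(Add(P, Function('X')(Function('j')(Function('A')(2), -3), -9)), 149) = Mul(Add(7, -9), 149) = Mul(-2, 149) = -298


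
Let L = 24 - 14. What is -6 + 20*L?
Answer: 194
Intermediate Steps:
L = 10
-6 + 20*L = -6 + 20*10 = -6 + 200 = 194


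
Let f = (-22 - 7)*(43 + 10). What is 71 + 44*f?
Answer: -67557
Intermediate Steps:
f = -1537 (f = -29*53 = -1537)
71 + 44*f = 71 + 44*(-1537) = 71 - 67628 = -67557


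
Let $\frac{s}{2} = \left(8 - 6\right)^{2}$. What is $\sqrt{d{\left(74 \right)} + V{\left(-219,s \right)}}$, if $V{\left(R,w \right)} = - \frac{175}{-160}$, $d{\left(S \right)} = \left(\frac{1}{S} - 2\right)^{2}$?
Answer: $\frac{\sqrt{441574}}{296} \approx 2.245$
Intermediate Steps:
$d{\left(S \right)} = \left(-2 + \frac{1}{S}\right)^{2}$
$s = 8$ ($s = 2 \left(8 - 6\right)^{2} = 2 \cdot 2^{2} = 2 \cdot 4 = 8$)
$V{\left(R,w \right)} = \frac{35}{32}$ ($V{\left(R,w \right)} = \left(-175\right) \left(- \frac{1}{160}\right) = \frac{35}{32}$)
$\sqrt{d{\left(74 \right)} + V{\left(-219,s \right)}} = \sqrt{\frac{\left(-1 + 2 \cdot 74\right)^{2}}{5476} + \frac{35}{32}} = \sqrt{\frac{\left(-1 + 148\right)^{2}}{5476} + \frac{35}{32}} = \sqrt{\frac{147^{2}}{5476} + \frac{35}{32}} = \sqrt{\frac{1}{5476} \cdot 21609 + \frac{35}{32}} = \sqrt{\frac{21609}{5476} + \frac{35}{32}} = \sqrt{\frac{220787}{43808}} = \frac{\sqrt{441574}}{296}$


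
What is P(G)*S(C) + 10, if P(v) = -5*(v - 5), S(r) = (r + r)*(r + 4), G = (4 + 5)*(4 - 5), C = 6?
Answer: 8410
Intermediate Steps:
G = -9 (G = 9*(-1) = -9)
S(r) = 2*r*(4 + r) (S(r) = (2*r)*(4 + r) = 2*r*(4 + r))
P(v) = 25 - 5*v (P(v) = -5*(-5 + v) = 25 - 5*v)
P(G)*S(C) + 10 = (25 - 5*(-9))*(2*6*(4 + 6)) + 10 = (25 + 45)*(2*6*10) + 10 = 70*120 + 10 = 8400 + 10 = 8410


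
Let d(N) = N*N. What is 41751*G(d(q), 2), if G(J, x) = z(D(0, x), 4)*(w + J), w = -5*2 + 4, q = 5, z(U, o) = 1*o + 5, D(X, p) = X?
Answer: 7139421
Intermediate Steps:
z(U, o) = 5 + o (z(U, o) = o + 5 = 5 + o)
w = -6 (w = -10 + 4 = -6)
d(N) = N²
G(J, x) = -54 + 9*J (G(J, x) = (5 + 4)*(-6 + J) = 9*(-6 + J) = -54 + 9*J)
41751*G(d(q), 2) = 41751*(-54 + 9*5²) = 41751*(-54 + 9*25) = 41751*(-54 + 225) = 41751*171 = 7139421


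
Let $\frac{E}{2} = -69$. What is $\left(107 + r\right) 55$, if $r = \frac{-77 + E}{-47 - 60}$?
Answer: $\frac{641520}{107} \approx 5995.5$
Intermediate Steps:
$E = -138$ ($E = 2 \left(-69\right) = -138$)
$r = \frac{215}{107}$ ($r = \frac{-77 - 138}{-47 - 60} = - \frac{215}{-107} = \left(-215\right) \left(- \frac{1}{107}\right) = \frac{215}{107} \approx 2.0093$)
$\left(107 + r\right) 55 = \left(107 + \frac{215}{107}\right) 55 = \frac{11664}{107} \cdot 55 = \frac{641520}{107}$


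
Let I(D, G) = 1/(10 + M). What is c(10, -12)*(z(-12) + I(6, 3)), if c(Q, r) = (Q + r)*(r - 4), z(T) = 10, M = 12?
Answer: 3536/11 ≈ 321.45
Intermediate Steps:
c(Q, r) = (-4 + r)*(Q + r) (c(Q, r) = (Q + r)*(-4 + r) = (-4 + r)*(Q + r))
I(D, G) = 1/22 (I(D, G) = 1/(10 + 12) = 1/22)
c(10, -12)*(z(-12) + I(6, 3)) = ((-12)² - 4*10 - 4*(-12) + 10*(-12))*(10 + 1/22) = (144 - 40 + 48 - 120)*(221/22) = 32*(221/22) = 3536/11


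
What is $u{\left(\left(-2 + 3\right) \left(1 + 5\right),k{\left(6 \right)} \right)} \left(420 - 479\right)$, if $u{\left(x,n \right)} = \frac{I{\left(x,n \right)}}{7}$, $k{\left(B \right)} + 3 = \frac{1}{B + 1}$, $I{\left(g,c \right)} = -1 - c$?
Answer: $- \frac{767}{49} \approx -15.653$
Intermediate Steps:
$k{\left(B \right)} = -3 + \frac{1}{1 + B}$ ($k{\left(B \right)} = -3 + \frac{1}{B + 1} = -3 + \frac{1}{1 + B}$)
$u{\left(x,n \right)} = - \frac{1}{7} - \frac{n}{7}$ ($u{\left(x,n \right)} = \frac{-1 - n}{7} = \left(-1 - n\right) \frac{1}{7} = - \frac{1}{7} - \frac{n}{7}$)
$u{\left(\left(-2 + 3\right) \left(1 + 5\right),k{\left(6 \right)} \right)} \left(420 - 479\right) = \left(- \frac{1}{7} - \frac{\frac{1}{1 + 6} \left(-2 - 18\right)}{7}\right) \left(420 - 479\right) = \left(- \frac{1}{7} - \frac{\frac{1}{7} \left(-2 - 18\right)}{7}\right) \left(-59\right) = \left(- \frac{1}{7} - \frac{\frac{1}{7} \left(-20\right)}{7}\right) \left(-59\right) = \left(- \frac{1}{7} - - \frac{20}{49}\right) \left(-59\right) = \left(- \frac{1}{7} + \frac{20}{49}\right) \left(-59\right) = \frac{13}{49} \left(-59\right) = - \frac{767}{49}$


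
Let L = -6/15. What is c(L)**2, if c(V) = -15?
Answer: 225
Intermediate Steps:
L = -2/5 (L = -6*1/15 = -2/5 ≈ -0.40000)
c(L)**2 = (-15)**2 = 225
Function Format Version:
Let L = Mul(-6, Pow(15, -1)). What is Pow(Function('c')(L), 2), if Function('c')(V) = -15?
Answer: 225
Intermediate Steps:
L = Rational(-2, 5) (L = Mul(-6, Rational(1, 15)) = Rational(-2, 5) ≈ -0.40000)
Pow(Function('c')(L), 2) = Pow(-15, 2) = 225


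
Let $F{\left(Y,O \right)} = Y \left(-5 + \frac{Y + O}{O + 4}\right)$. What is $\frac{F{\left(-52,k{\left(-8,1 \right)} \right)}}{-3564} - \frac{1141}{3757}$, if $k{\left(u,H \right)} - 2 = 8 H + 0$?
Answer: $- \frac{1407359}{3347487} \approx -0.42042$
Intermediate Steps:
$k{\left(u,H \right)} = 2 + 8 H$ ($k{\left(u,H \right)} = 2 + \left(8 H + 0\right) = 2 + 8 H$)
$F{\left(Y,O \right)} = Y \left(-5 + \frac{O + Y}{4 + O}\right)$
$\frac{F{\left(-52,k{\left(-8,1 \right)} \right)}}{-3564} - \frac{1141}{3757} = \frac{\left(-52\right) \frac{1}{4 + \left(2 + 8 \cdot 1\right)} \left(-20 - 52 - 4 \left(2 + 8 \cdot 1\right)\right)}{-3564} - \frac{1141}{3757} = - \frac{52 \left(-20 - 52 - 4 \left(2 + 8\right)\right)}{4 + \left(2 + 8\right)} \left(- \frac{1}{3564}\right) - \frac{1141}{3757} = - \frac{52 \left(-20 - 52 - 40\right)}{4 + 10} \left(- \frac{1}{3564}\right) - \frac{1141}{3757} = - \frac{52 \left(-20 - 52 - 40\right)}{14} \left(- \frac{1}{3564}\right) - \frac{1141}{3757} = \left(-52\right) \frac{1}{14} \left(-112\right) \left(- \frac{1}{3564}\right) - \frac{1141}{3757} = 416 \left(- \frac{1}{3564}\right) - \frac{1141}{3757} = - \frac{104}{891} - \frac{1141}{3757} = - \frac{1407359}{3347487}$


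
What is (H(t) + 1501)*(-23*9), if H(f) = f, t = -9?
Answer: -308844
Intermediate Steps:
(H(t) + 1501)*(-23*9) = (-9 + 1501)*(-23*9) = 1492*(-207) = -308844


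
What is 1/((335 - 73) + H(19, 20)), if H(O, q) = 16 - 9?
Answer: 1/269 ≈ 0.0037175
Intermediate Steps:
H(O, q) = 7
1/((335 - 73) + H(19, 20)) = 1/((335 - 73) + 7) = 1/(262 + 7) = 1/269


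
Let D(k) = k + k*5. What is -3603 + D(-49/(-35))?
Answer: -17973/5 ≈ -3594.6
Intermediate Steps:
D(k) = 6*k (D(k) = k + 5*k = 6*k)
-3603 + D(-49/(-35)) = -3603 + 6*(-49/(-35)) = -3603 + 6*(-49*(-1/35)) = -3603 + 6*(7/5) = -3603 + 42/5 = -17973/5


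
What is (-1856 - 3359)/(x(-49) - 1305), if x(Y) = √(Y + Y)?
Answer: 6805575/1703123 + 36505*I*√2/1703123 ≈ 3.9959 + 0.030312*I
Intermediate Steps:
x(Y) = √2*√Y (x(Y) = √(2*Y) = √2*√Y)
(-1856 - 3359)/(x(-49) - 1305) = (-1856 - 3359)/(√2*√(-49) - 1305) = -5215/(√2*(7*I) - 1305) = -5215/(7*I*√2 - 1305) = -5215/(-1305 + 7*I*√2)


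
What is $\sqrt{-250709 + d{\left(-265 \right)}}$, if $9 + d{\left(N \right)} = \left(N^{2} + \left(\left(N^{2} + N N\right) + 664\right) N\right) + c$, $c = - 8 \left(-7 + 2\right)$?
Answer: $i \sqrt{37575663} \approx 6129.9 i$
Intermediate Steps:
$c = 40$ ($c = \left(-8\right) \left(-5\right) = 40$)
$d{\left(N \right)} = 31 + N^{2} + N \left(664 + 2 N^{2}\right)$ ($d{\left(N \right)} = -9 + \left(\left(N^{2} + \left(\left(N^{2} + N N\right) + 664\right) N\right) + 40\right) = -9 + \left(\left(N^{2} + \left(\left(N^{2} + N^{2}\right) + 664\right) N\right) + 40\right) = -9 + \left(\left(N^{2} + \left(2 N^{2} + 664\right) N\right) + 40\right) = -9 + \left(\left(N^{2} + \left(664 + 2 N^{2}\right) N\right) + 40\right) = -9 + \left(\left(N^{2} + N \left(664 + 2 N^{2}\right)\right) + 40\right) = -9 + \left(40 + N^{2} + N \left(664 + 2 N^{2}\right)\right) = 31 + N^{2} + N \left(664 + 2 N^{2}\right)$)
$\sqrt{-250709 + d{\left(-265 \right)}} = \sqrt{-250709 + \left(31 + \left(-265\right)^{2} + 2 \left(-265\right)^{3} + 664 \left(-265\right)\right)} = \sqrt{-250709 + \left(31 + 70225 + 2 \left(-18609625\right) - 175960\right)} = \sqrt{-250709 + \left(31 + 70225 - 37219250 - 175960\right)} = \sqrt{-250709 - 37324954} = \sqrt{-37575663} = i \sqrt{37575663}$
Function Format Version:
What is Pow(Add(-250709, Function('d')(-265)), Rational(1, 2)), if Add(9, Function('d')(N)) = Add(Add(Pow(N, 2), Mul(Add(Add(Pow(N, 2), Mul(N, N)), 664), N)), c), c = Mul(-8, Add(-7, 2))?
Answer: Mul(I, Pow(37575663, Rational(1, 2))) ≈ Mul(6129.9, I)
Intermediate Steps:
c = 40 (c = Mul(-8, -5) = 40)
Function('d')(N) = Add(31, Pow(N, 2), Mul(N, Add(664, Mul(2, Pow(N, 2))))) (Function('d')(N) = Add(-9, Add(Add(Pow(N, 2), Mul(Add(Add(Pow(N, 2), Mul(N, N)), 664), N)), 40)) = Add(-9, Add(Add(Pow(N, 2), Mul(Add(Add(Pow(N, 2), Pow(N, 2)), 664), N)), 40)) = Add(-9, Add(Add(Pow(N, 2), Mul(Add(Mul(2, Pow(N, 2)), 664), N)), 40)) = Add(-9, Add(Add(Pow(N, 2), Mul(Add(664, Mul(2, Pow(N, 2))), N)), 40)) = Add(-9, Add(Add(Pow(N, 2), Mul(N, Add(664, Mul(2, Pow(N, 2))))), 40)) = Add(-9, Add(40, Pow(N, 2), Mul(N, Add(664, Mul(2, Pow(N, 2)))))) = Add(31, Pow(N, 2), Mul(N, Add(664, Mul(2, Pow(N, 2))))))
Pow(Add(-250709, Function('d')(-265)), Rational(1, 2)) = Pow(Add(-250709, Add(31, Pow(-265, 2), Mul(2, Pow(-265, 3)), Mul(664, -265))), Rational(1, 2)) = Pow(Add(-250709, Add(31, 70225, Mul(2, -18609625), -175960)), Rational(1, 2)) = Pow(Add(-250709, Add(31, 70225, -37219250, -175960)), Rational(1, 2)) = Pow(Add(-250709, -37324954), Rational(1, 2)) = Pow(-37575663, Rational(1, 2)) = Mul(I, Pow(37575663, Rational(1, 2)))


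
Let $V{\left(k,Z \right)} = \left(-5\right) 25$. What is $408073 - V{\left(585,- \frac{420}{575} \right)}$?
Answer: $408198$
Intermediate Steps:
$V{\left(k,Z \right)} = -125$
$408073 - V{\left(585,- \frac{420}{575} \right)} = 408073 - -125 = 408073 + 125 = 408198$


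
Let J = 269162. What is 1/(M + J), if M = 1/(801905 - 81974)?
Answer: 719931/193778067823 ≈ 3.7152e-6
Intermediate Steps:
M = 1/719931 ≈ 1.3890e-6
1/(M + J) = 1/(1/719931 + 269162) = 1/(193778067823/719931) = 719931/193778067823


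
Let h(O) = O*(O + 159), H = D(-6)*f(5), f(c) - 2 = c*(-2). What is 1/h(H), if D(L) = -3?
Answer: 1/4392 ≈ 0.00022769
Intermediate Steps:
f(c) = 2 - 2*c (f(c) = 2 + c*(-2) = 2 - 2*c)
H = 24 (H = -3*(2 - 2*5) = -3*(2 - 10) = -3*(-8) = 24)
h(O) = O*(159 + O)
1/h(H) = 1/(24*(159 + 24)) = 1/(24*183) = 1/4392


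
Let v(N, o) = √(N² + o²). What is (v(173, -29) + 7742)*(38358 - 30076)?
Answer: 64119244 + 8282*√30770 ≈ 6.5572e+7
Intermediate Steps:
(v(173, -29) + 7742)*(38358 - 30076) = (√(173² + (-29)²) + 7742)*(38358 - 30076) = (√(29929 + 841) + 7742)*8282 = (√30770 + 7742)*8282 = (7742 + √30770)*8282 = 64119244 + 8282*√30770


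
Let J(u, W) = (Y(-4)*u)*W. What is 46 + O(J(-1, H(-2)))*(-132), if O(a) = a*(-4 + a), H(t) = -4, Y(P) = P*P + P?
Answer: -278738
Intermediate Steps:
Y(P) = P + P**2 (Y(P) = P**2 + P = P + P**2)
J(u, W) = 12*W*u (J(u, W) = ((-4*(1 - 4))*u)*W = ((-4*(-3))*u)*W = (12*u)*W = 12*W*u)
46 + O(J(-1, H(-2)))*(-132) = 46 + ((12*(-4)*(-1))*(-4 + 12*(-4)*(-1)))*(-132) = 46 + (48*(-4 + 48))*(-132) = 46 + (48*44)*(-132) = 46 + 2112*(-132) = 46 - 278784 = -278738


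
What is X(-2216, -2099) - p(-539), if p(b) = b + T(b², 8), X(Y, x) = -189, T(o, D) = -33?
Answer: 383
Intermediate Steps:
p(b) = -33 + b (p(b) = b - 33 = -33 + b)
X(-2216, -2099) - p(-539) = -189 - (-33 - 539) = -189 - 1*(-572) = -189 + 572 = 383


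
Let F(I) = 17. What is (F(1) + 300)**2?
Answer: 100489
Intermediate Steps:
(F(1) + 300)**2 = (17 + 300)**2 = 317**2 = 100489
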